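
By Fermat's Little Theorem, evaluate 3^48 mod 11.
By Fermat: 3^{10} ≡ 1 (mod 11). 48 = 4×10 + 8. So 3^{48} ≡ 3^{8} ≡ 5 (mod 11)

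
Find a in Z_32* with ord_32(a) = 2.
31 has order 2 mod 32 since 31^{2} ≡ 1 (mod 32) and no smaller power works.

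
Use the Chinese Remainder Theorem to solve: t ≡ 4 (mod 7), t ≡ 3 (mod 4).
M = 7 × 4 = 28. M₁ = 4, y₁ ≡ 2 (mod 7). M₂ = 7, y₂ ≡ 3 (mod 4). t = 4×4×2 + 3×7×3 ≡ 11 (mod 28)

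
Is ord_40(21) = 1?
Powers of 21 mod 40: 21^1≡21, 21^2≡1. 21^1≡21≢1, so ord ≠ 1. No, the actual order is 2.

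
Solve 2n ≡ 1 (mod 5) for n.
Since 5 is prime, by Fermat 2^(-1) ≡ 2^{3} ≡ 3 (mod 5). Verify: 2 × 3 = 6 ≡ 1 (mod 5)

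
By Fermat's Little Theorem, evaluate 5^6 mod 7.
By Fermat's Little Theorem, 5^{6} ≡ 1 (mod 7) since 7 is prime and gcd(5, 7) = 1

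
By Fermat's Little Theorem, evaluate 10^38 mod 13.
By Fermat: 10^{12} ≡ 1 (mod 13). 38 = 3×12 + 2. So 10^{38} ≡ 10^{2} ≡ 9 (mod 13)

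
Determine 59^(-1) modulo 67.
Since 67 is prime, by Fermat 59^(-1) ≡ 59^{65} ≡ 25 (mod 67). Verify: 59 × 25 = 1475 ≡ 1 (mod 67)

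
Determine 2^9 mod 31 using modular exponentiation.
By repeated squaring (mod 31): 2^{1}≡2, 2^{2}≡4, 2^{4}≡16, 2^{8}≡8. Then 2^{9} = 2^{8+1} ≡ 8 × 2 ≡ 16 (mod 31)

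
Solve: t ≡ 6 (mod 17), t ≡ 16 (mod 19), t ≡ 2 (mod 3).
M = 17 × 19 × 3 = 969. M₁ = 57, y₁ ≡ 3 (mod 17). M₂ = 51, y₂ ≡ 3 (mod 19). M₃ = 323, y₃ ≡ 2 (mod 3). t = 6×57×3 + 16×51×3 + 2×323×2 ≡ 890 (mod 969)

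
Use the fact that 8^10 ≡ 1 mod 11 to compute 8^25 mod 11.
By Fermat: 8^{10} ≡ 1 mod 11. 25 = 2×10 + 5. So 8^{25} ≡ 8^{5} ≡ 10 mod 11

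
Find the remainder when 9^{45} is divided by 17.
By Fermat: 9^{16} ≡ 1 mod 17. 45 = 2×16 + 13. So 9^{45} ≡ 9^{13} ≡ 8 mod 17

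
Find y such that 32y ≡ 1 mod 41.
Since 41 is prime, by Fermat 32^(-1) ≡ 32^{39} ≡ 9 mod 41. Verify: 32 × 9 = 288 ≡ 1 mod 41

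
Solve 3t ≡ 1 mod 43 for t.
Since 43 is prime, by Fermat 3^(-1) ≡ 3^{41} ≡ 29 mod 43. Verify: 3 × 29 = 87 ≡ 1 mod 43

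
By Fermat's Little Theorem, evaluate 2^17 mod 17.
By Fermat: 2^{16} ≡ 1 (mod 17). So 2^{17} = 2^{16} · 2^{1} ≡ 2^{1} ≡ 2 (mod 17)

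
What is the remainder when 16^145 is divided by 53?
Using Fermat: 16^{52} ≡ 1 mod 53. 145 ≡ 41 mod 52. So 16^{145} ≡ 16^{41} ≡ 44 mod 53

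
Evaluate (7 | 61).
(7/61) = 7^{30} mod 61 = -1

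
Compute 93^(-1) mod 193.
Since 193 is prime, by Fermat 93^(-1) ≡ 93^{191} ≡ 110 mod 193. Verify: 93 × 110 = 10230 ≡ 1 mod 193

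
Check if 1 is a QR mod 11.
By Euler's criterion: 1^{5} ≡ 1 mod 11. Since this equals 1, 1 is a QR.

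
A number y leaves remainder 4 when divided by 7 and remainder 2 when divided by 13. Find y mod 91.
M = 7 × 13 = 91. M₁ = 13, y₁ ≡ 6 mod 7. M₂ = 7, y₂ ≡ 2 mod 13. y = 4×13×6 + 2×7×2 ≡ 67 mod 91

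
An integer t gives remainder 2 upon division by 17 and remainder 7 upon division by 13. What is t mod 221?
M = 17 × 13 = 221. M₁ = 13, y₁ ≡ 4 mod 17. M₂ = 17, y₂ ≡ 10 mod 13. t = 2×13×4 + 7×17×10 ≡ 189 mod 221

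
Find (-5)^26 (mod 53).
By repeated squaring (mod 53): (-5)^{1}≡48, (-5)^{2}≡25, (-5)^{4}≡42, (-5)^{8}≡15, (-5)^{16}≡13. Then (-5)^{26} = (-5)^{16+8+2} ≡ 13 × 15 × 25 ≡ 52 (mod 53)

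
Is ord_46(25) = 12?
Powers of 25 mod 46: 25^1≡25, 25^2≡27, 25^3≡31, 25^4≡39, 25^5≡9, 25^6≡41, 25^7≡13, 25^8≡3, 25^9≡29, 25^10≡35, 25^11≡1. Already 25^11≡1, so the order is 11 < 12. No, the actual order is 11.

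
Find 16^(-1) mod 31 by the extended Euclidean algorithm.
Extended GCD: 16(2) + 31(-1) = 1. So 16^(-1) ≡ 2 mod 31. Verify: 16 × 2 = 32 ≡ 1 mod 31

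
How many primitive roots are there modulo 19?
There are φ(19-1) = φ(18) = 6 primitive roots modulo 19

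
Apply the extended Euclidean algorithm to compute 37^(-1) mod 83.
Extended GCD: 37(9) + 83(-4) = 1. So 37^(-1) ≡ 9 (mod 83). Verify: 37 × 9 = 333 ≡ 1 (mod 83)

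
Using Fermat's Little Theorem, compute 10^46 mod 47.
By Fermat's Little Theorem, 10^{46} ≡ 1 mod 47 since 47 is prime and gcd(10, 47) = 1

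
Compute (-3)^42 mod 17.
Using Fermat: (-3)^{16} ≡ 1 (mod 17). 42 ≡ 10 (mod 16). So (-3)^{42} ≡ (-3)^{10} ≡ 8 (mod 17)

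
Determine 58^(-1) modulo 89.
Since 89 is prime, by Fermat 58^(-1) ≡ 58^{87} ≡ 66 (mod 89). Verify: 58 × 66 = 3828 ≡ 1 (mod 89)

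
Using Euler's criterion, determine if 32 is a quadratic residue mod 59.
By Euler's criterion: 32^{29} ≡ 58 mod 59. Since this equals -1 (≡ 58), 32 is not a QR.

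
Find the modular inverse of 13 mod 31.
Since 31 is prime, by Fermat 13^(-1) ≡ 13^{29} ≡ 12 (mod 31). Verify: 13 × 12 = 156 ≡ 1 (mod 31)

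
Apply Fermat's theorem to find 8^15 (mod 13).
By Fermat: 8^{12} ≡ 1 (mod 13). So 8^{15} = 8^{12} · 8^{3} ≡ 8^{3} ≡ 5 (mod 13)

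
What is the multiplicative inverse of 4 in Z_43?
Since 43 is prime, by Fermat 4^(-1) ≡ 4^{41} ≡ 11 (mod 43). Verify: 4 × 11 = 44 ≡ 1 (mod 43)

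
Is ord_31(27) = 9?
Powers of 27 mod 31: 27^1≡27, 27^2≡16, 27^3≡29, 27^4≡8, 27^5≡30, 27^6≡4, 27^7≡15, 27^8≡2, 27^9≡23, 27^10≡1. 27^9≡23≢1, so ord ≠ 9. No, the actual order is 10.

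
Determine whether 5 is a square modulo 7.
By Euler's criterion: 5^{3} ≡ 6 mod 7. Since this equals -1 (≡ 6), 5 is not a QR.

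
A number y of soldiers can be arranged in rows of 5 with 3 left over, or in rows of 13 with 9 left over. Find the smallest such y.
M = 5 × 13 = 65. M₁ = 13, y₁ ≡ 2 mod 5. M₂ = 5, y₂ ≡ 8 mod 13. y = 3×13×2 + 9×5×8 ≡ 48 mod 65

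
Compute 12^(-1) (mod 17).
Since 17 is prime, by Fermat 12^(-1) ≡ 12^{15} ≡ 10 (mod 17). Verify: 12 × 10 = 120 ≡ 1 (mod 17)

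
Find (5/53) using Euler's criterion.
(5/53) = 5^{26} mod 53 = -1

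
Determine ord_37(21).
Powers of 21 mod 37: 21^1≡21, 21^2≡34, 21^3≡11, 21^4≡9, 21^5≡4, 21^6≡10, 21^7≡25, 21^8≡7, 21^9≡36, 21^10≡16, 21^11≡3, 21^12≡26, 21^13≡28, 21^14≡33, 21^15≡27, 21^16≡12, 21^17≡30, 21^18≡1. ord_37(21) = 18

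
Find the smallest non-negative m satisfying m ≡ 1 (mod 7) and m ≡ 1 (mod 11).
M = 7 × 11 = 77. M₁ = 11, y₁ ≡ 2 (mod 7). M₂ = 7, y₂ ≡ 8 (mod 11). m = 1×11×2 + 1×7×8 ≡ 1 (mod 77)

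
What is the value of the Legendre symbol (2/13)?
(2/13) = 2^{6} mod 13 = -1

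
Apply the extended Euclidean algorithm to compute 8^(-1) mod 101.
Extended GCD: 8(38) + 101(-3) = 1. So 8^(-1) ≡ 38 (mod 101). Verify: 8 × 38 = 304 ≡ 1 (mod 101)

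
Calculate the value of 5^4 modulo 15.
5^{4} = 625 ≡ 10 (mod 15)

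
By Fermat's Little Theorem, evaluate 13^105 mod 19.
By Fermat: 13^{18} ≡ 1 (mod 19). 105 = 5×18 + 15. So 13^{105} ≡ 13^{15} ≡ 8 (mod 19)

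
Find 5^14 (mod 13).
Using Fermat: 5^{12} ≡ 1 (mod 13). 14 ≡ 2 (mod 12). So 5^{14} ≡ 5^{2} ≡ 12 (mod 13)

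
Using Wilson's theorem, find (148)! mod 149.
By Wilson's theorem, (148)! ≡ -1 ≡ 148 (mod 149)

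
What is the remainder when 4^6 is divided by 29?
By repeated squaring (mod 29): 4^{1}≡4, 4^{2}≡16, 4^{4}≡24. Then 4^{6} = 4^{4+2} ≡ 24 × 16 ≡ 7 (mod 29)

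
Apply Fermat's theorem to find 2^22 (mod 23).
By Fermat's Little Theorem, 2^{22} ≡ 1 (mod 23) since 23 is prime and gcd(2, 23) = 1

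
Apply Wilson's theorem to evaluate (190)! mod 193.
(192)! = (190)! × (191) × (192) ≡ -1 (mod 193). So (190)! ≡ -1 × [(192)(191)]^(-1) ≡ 96 (mod 193)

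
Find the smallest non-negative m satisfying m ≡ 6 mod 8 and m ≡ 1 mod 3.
M = 8 × 3 = 24. M₁ = 3, y₁ ≡ 3 mod 8. M₂ = 8, y₂ ≡ 2 mod 3. m = 6×3×3 + 1×8×2 ≡ 22 mod 24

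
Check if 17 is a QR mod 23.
By Euler's criterion: 17^{11} ≡ 22 (mod 23). Since this equals -1 (≡ 22), 17 is not a QR.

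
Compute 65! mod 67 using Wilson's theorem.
(66)! = (65)! × (66) ≡ -1 mod 67. So (65)! ≡ -1 × (66)^(-1) ≡ (-1)×(-1) = 1 mod 67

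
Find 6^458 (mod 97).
Using Fermat: 6^{96} ≡ 1 (mod 97). 458 ≡ 74 (mod 96). So 6^{458} ≡ 6^{74} ≡ 36 (mod 97)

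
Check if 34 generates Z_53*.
ord_53(34) divides 52. For each prime q|52: 34^{26}≡52, 34^{4}≡47, none ≡ 1. So 34 has order 52 and is a primitive root mod 53.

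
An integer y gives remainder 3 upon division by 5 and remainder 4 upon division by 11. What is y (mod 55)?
M = 5 × 11 = 55. M₁ = 11, y₁ ≡ 1 (mod 5). M₂ = 5, y₂ ≡ 9 (mod 11). y = 3×11×1 + 4×5×9 ≡ 48 (mod 55)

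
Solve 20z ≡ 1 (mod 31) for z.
Since 31 is prime, by Fermat 20^(-1) ≡ 20^{29} ≡ 14 (mod 31). Verify: 20 × 14 = 280 ≡ 1 (mod 31)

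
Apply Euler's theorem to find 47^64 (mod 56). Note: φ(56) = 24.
By Euler: 47^{24} ≡ 1 (mod 56) since gcd(47, 56) = 1. 64 = 2×24 + 16. So 47^{64} ≡ 47^{16} ≡ 9 (mod 56)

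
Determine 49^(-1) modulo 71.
Since 71 is prime, by Fermat 49^(-1) ≡ 49^{69} ≡ 29 (mod 71). Verify: 49 × 29 = 1421 ≡ 1 (mod 71)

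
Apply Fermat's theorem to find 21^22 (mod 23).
By Fermat's Little Theorem, 21^{22} ≡ 1 (mod 23) since 23 is prime and gcd(21, 23) = 1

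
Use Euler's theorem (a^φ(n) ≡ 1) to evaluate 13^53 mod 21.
By Euler: 13^{12} ≡ 1 (mod 21) since gcd(13, 21) = 1. 53 = 4×12 + 5. So 13^{53} ≡ 13^{5} ≡ 13 (mod 21)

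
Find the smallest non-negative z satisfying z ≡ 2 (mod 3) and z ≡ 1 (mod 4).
M = 3 × 4 = 12. M₁ = 4, y₁ ≡ 1 (mod 3). M₂ = 3, y₂ ≡ 3 (mod 4). z = 2×4×1 + 1×3×3 ≡ 5 (mod 12)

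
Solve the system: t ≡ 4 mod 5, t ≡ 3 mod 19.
M = 5 × 19 = 95. M₁ = 19, y₁ ≡ 4 mod 5. M₂ = 5, y₂ ≡ 4 mod 19. t = 4×19×4 + 3×5×4 ≡ 79 mod 95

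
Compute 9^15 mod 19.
By repeated squaring mod 19: 9^{1}≡9, 9^{2}≡5, 9^{4}≡6, 9^{8}≡17. Then 9^{15} = 9^{8+4+2+1} ≡ 17 × 6 × 5 × 9 ≡ 11 mod 19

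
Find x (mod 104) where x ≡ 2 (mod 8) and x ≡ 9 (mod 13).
M = 8 × 13 = 104. M₁ = 13, y₁ ≡ 5 (mod 8). M₂ = 8, y₂ ≡ 5 (mod 13). x = 2×13×5 + 9×8×5 ≡ 74 (mod 104)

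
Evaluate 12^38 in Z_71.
By repeated squaring (mod 71): 12^{1}≡12, 12^{2}≡2, 12^{4}≡4, 12^{8}≡16, 12^{16}≡43, 12^{32}≡3. Then 12^{38} = 12^{32+4+2} ≡ 3 × 4 × 2 ≡ 24 (mod 71)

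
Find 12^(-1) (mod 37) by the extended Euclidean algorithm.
Extended GCD: 12(-3) + 37(1) = 1. So 12^(-1) ≡ -3 ≡ 34 (mod 37). Verify: 12 × 34 = 408 ≡ 1 (mod 37)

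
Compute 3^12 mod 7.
Using Fermat: 3^{6} ≡ 1 (mod 7). 12 ≡ 0 (mod 6). So 3^{12} ≡ 3^{0} ≡ 1 (mod 7)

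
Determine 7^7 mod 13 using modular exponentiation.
By repeated squaring mod 13: 7^{1}≡7, 7^{2}≡10, 7^{4}≡9. Then 7^{7} = 7^{4+2+1} ≡ 9 × 10 × 7 ≡ 6 mod 13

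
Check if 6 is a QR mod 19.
By Euler's criterion: 6^{9} ≡ 1 mod 19. Since this equals 1, 6 is a QR.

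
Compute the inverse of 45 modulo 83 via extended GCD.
Extended GCD: 45(24) + 83(-13) = 1. So 45^(-1) ≡ 24 (mod 83). Verify: 45 × 24 = 1080 ≡ 1 (mod 83)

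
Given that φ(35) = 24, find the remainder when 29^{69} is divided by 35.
By Euler: 29^{24} ≡ 1 mod 35 since gcd(29, 35) = 1. 69 = 2×24 + 21. So 29^{69} ≡ 29^{21} ≡ 29 mod 35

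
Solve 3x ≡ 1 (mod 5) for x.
Since 5 is prime, by Fermat 3^(-1) ≡ 3^{3} ≡ 2 (mod 5). Verify: 3 × 2 = 6 ≡ 1 (mod 5)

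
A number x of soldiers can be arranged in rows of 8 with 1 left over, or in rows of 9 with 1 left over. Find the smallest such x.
M = 8 × 9 = 72. M₁ = 9, y₁ ≡ 1 mod 8. M₂ = 8, y₂ ≡ 8 mod 9. x = 1×9×1 + 1×8×8 ≡ 1 mod 72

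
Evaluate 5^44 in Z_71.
By repeated squaring mod 71: 5^{1}≡5, 5^{2}≡25, 5^{4}≡57, 5^{8}≡54, 5^{16}≡5, 5^{32}≡25. Then 5^{44} = 5^{32+8+4} ≡ 25 × 54 × 57 ≡ 57 mod 71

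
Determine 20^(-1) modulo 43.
Since 43 is prime, by Fermat 20^(-1) ≡ 20^{41} ≡ 28 (mod 43). Verify: 20 × 28 = 560 ≡ 1 (mod 43)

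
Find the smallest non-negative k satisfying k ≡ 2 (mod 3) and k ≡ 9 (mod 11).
M = 3 × 11 = 33. M₁ = 11, y₁ ≡ 2 (mod 3). M₂ = 3, y₂ ≡ 4 (mod 11). k = 2×11×2 + 9×3×4 ≡ 20 (mod 33)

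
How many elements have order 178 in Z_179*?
Number of primitive roots mod 179 = φ(p-1) = φ(178) = 88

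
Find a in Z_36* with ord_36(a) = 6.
11 has order 6 mod 36 since 11^{6} ≡ 1 (mod 36) and no smaller power works.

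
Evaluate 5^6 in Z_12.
By repeated squaring mod 12: 5^{1}≡5, 5^{2}≡1, 5^{4}≡1. Then 5^{6} = 5^{4+2} ≡ 1 × 1 ≡ 1 mod 12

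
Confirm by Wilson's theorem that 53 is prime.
(52)! mod 53 = 52. Since this equals -1 (mod 53), Wilson confirms 53 is prime.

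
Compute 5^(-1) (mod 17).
Since 17 is prime, by Fermat 5^(-1) ≡ 5^{15} ≡ 7 (mod 17). Verify: 5 × 7 = 35 ≡ 1 (mod 17)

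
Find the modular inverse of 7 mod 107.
Since 107 is prime, by Fermat 7^(-1) ≡ 7^{105} ≡ 46 (mod 107). Verify: 7 × 46 = 322 ≡ 1 (mod 107)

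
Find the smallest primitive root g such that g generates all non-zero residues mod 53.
g = 2. Powers: [2, 4, 8, 16, 32, 11, ...] generates all 52 non-zero residues.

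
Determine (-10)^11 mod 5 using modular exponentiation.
By repeated squaring mod 5: (-10)^{1}≡0, (-10)^{2}≡0, (-10)^{4}≡0, (-10)^{8}≡0. Then (-10)^{11} = (-10)^{8+2+1} ≡ 0 × 0 × 0 ≡ 0 mod 5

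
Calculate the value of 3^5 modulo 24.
By repeated squaring (mod 24): 3^{1}≡3, 3^{2}≡9, 3^{4}≡9. Then 3^{5} = 3^{4+1} ≡ 9 × 3 ≡ 3 (mod 24)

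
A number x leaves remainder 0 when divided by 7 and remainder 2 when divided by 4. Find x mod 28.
M = 7 × 4 = 28. M₁ = 4, y₁ ≡ 2 mod 7. M₂ = 7, y₂ ≡ 3 mod 4. x = 0×4×2 + 2×7×3 ≡ 14 mod 28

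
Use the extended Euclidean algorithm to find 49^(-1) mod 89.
Extended GCD: 49(20) + 89(-11) = 1. So 49^(-1) ≡ 20 (mod 89). Verify: 49 × 20 = 980 ≡ 1 (mod 89)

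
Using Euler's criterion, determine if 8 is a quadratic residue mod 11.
By Euler's criterion: 8^{5} ≡ 10 mod 11. Since this equals -1 (≡ 10), 8 is not a QR.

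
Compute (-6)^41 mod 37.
Using Fermat: (-6)^{36} ≡ 1 (mod 37). 41 ≡ 5 (mod 36). So (-6)^{41} ≡ (-6)^{5} ≡ 31 (mod 37)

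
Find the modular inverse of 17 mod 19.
Since 19 is prime, by Fermat 17^(-1) ≡ 17^{17} ≡ 9 (mod 19). Verify: 17 × 9 = 153 ≡ 1 (mod 19)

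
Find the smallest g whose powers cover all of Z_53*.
g = 2. Powers: [2, 4, 8, 16, 32, 11, 22, ...] generates all 52 non-zero residues.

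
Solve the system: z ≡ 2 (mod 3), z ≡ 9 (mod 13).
M = 3 × 13 = 39. M₁ = 13, y₁ ≡ 1 (mod 3). M₂ = 3, y₂ ≡ 9 (mod 13). z = 2×13×1 + 9×3×9 ≡ 35 (mod 39)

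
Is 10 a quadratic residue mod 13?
By Euler's criterion: 10^{6} ≡ 1 (mod 13). Since this equals 1, 10 is a QR.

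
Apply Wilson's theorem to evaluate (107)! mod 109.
(108)! = (107)! × (108) ≡ -1 mod 109. So (107)! ≡ -1 × (108)^(-1) ≡ (-1)×(-1) = 1 mod 109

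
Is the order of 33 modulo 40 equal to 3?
Powers of 33 mod 40: 33^1≡33, 33^2≡9, 33^3≡17, 33^4≡1. 33^3≡17≢1, so ord ≠ 3. No, the actual order is 4.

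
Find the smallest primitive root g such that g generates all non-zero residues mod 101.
g = 2. Powers: [2, 4, 8, 16, 32, 64, 27, ...] generates all 100 non-zero residues.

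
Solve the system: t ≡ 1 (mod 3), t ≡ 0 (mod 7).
M = 3 × 7 = 21. M₁ = 7, y₁ ≡ 1 (mod 3). M₂ = 3, y₂ ≡ 5 (mod 7). t = 1×7×1 + 0×3×5 ≡ 7 (mod 21)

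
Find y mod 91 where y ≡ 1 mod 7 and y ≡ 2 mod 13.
M = 7 × 13 = 91. M₁ = 13, y₁ ≡ 6 mod 7. M₂ = 7, y₂ ≡ 2 mod 13. y = 1×13×6 + 2×7×2 ≡ 15 mod 91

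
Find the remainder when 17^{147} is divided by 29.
By Fermat: 17^{28} ≡ 1 (mod 29). 147 = 5×28 + 7. So 17^{147} ≡ 17^{7} ≡ 12 (mod 29)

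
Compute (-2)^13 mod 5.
Using Fermat: (-2)^{4} ≡ 1 mod 5. 13 ≡ 1 mod 4. So (-2)^{13} ≡ (-2)^{1} ≡ 3 mod 5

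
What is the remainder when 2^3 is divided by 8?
2^{3} = 8 ≡ 0 (mod 8)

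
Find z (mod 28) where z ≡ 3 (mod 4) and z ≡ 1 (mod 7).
M = 4 × 7 = 28. M₁ = 7, y₁ ≡ 3 (mod 4). M₂ = 4, y₂ ≡ 2 (mod 7). z = 3×7×3 + 1×4×2 ≡ 15 (mod 28)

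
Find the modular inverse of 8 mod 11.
Since 11 is prime, by Fermat 8^(-1) ≡ 8^{9} ≡ 7 mod 11. Verify: 8 × 7 = 56 ≡ 1 mod 11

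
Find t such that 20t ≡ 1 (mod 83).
Since 83 is prime, by Fermat 20^(-1) ≡ 20^{81} ≡ 54 (mod 83). Verify: 20 × 54 = 1080 ≡ 1 (mod 83)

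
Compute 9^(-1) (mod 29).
Since 29 is prime, by Fermat 9^(-1) ≡ 9^{27} ≡ 13 (mod 29). Verify: 9 × 13 = 117 ≡ 1 (mod 29)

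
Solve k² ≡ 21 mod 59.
The square roots of 21 mod 59 are 27 and 32. Verify: 27² = 729 ≡ 21 mod 59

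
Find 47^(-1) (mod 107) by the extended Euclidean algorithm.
Extended GCD: 47(41) + 107(-18) = 1. So 47^(-1) ≡ 41 (mod 107). Verify: 47 × 41 = 1927 ≡ 1 (mod 107)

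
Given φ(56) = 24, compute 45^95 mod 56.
By Euler: 45^{24} ≡ 1 mod 56 since gcd(45, 56) = 1. 95 = 3×24 + 23. So 45^{95} ≡ 45^{23} ≡ 5 mod 56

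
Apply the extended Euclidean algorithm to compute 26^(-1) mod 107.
Extended GCD: 26(-37) + 107(9) = 1. So 26^(-1) ≡ -37 ≡ 70 (mod 107). Verify: 26 × 70 = 1820 ≡ 1 (mod 107)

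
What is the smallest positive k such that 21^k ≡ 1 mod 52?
Powers of 21 mod 52: 21^1≡21, 21^2≡25, 21^3≡5, 21^4≡1. So the order of 21 is 4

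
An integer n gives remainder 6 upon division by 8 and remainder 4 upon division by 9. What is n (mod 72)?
M = 8 × 9 = 72. M₁ = 9, y₁ ≡ 1 (mod 8). M₂ = 8, y₂ ≡ 8 (mod 9). n = 6×9×1 + 4×8×8 ≡ 22 (mod 72)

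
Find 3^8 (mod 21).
By repeated squaring (mod 21): 3^{1}≡3, 3^{2}≡9, 3^{4}≡18, 3^{8}≡9. So 3^{8} ≡ 9 (mod 21)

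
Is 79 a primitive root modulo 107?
79^{53} ≡ 1 mod 107 and 53 < 106, so ord_107(79) = 53 ≠ 106 and 79 is not a primitive root.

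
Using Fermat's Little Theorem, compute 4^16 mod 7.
By Fermat: 4^{6} ≡ 1 mod 7. 16 = 2×6 + 4. So 4^{16} ≡ 4^{4} ≡ 4 mod 7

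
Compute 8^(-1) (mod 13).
Since 13 is prime, by Fermat 8^(-1) ≡ 8^{11} ≡ 5 (mod 13). Verify: 8 × 5 = 40 ≡ 1 (mod 13)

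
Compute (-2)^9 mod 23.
By repeated squaring mod 23: (-2)^{1}≡21, (-2)^{2}≡4, (-2)^{4}≡16, (-2)^{8}≡3. Then (-2)^{9} = (-2)^{8+1} ≡ 3 × 21 ≡ 17 mod 23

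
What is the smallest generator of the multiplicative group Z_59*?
g = 2. For each prime q|58: 2^{29}≡58, 2^{2}≡4, none ≡ 1, so ord_59(2) = 58 and 2 is a primitive root.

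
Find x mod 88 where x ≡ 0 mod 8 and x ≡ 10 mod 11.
M = 8 × 11 = 88. M₁ = 11, y₁ ≡ 3 mod 8. M₂ = 8, y₂ ≡ 7 mod 11. x = 0×11×3 + 10×8×7 ≡ 32 mod 88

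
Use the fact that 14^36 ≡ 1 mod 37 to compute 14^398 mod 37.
By Fermat: 14^{36} ≡ 1 mod 37. 398 ≡ 2 mod 36. So 14^{398} ≡ 14^{2} ≡ 11 mod 37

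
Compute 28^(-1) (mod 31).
Since 31 is prime, by Fermat 28^(-1) ≡ 28^{29} ≡ 10 (mod 31). Verify: 28 × 10 = 280 ≡ 1 (mod 31)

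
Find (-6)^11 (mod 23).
By repeated squaring (mod 23): (-6)^{1}≡17, (-6)^{2}≡13, (-6)^{4}≡8, (-6)^{8}≡18. Then (-6)^{11} = (-6)^{8+2+1} ≡ 18 × 13 × 17 ≡ 22 (mod 23)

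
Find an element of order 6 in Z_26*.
17 has order 6 mod 26 since 17^{6} ≡ 1 mod 26 and no smaller power works.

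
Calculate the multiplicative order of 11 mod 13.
Powers of 11 mod 13: 11^1≡11, 11^2≡4, 11^3≡5, 11^4≡3, 11^5≡7, 11^6≡12, 11^7≡2, 11^8≡9, 11^9≡8, 11^10≡10, 11^11≡6, 11^12≡1. Order = 12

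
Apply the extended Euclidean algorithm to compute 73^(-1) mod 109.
Extended GCD: 73(3) + 109(-2) = 1. So 73^(-1) ≡ 3 mod 109. Verify: 73 × 3 = 219 ≡ 1 mod 109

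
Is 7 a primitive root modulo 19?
7^{3} ≡ 1 (mod 19) and 3 < 18, so ord_19(7) = 3 ≠ 18 and 7 is not a primitive root.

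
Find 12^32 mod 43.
By repeated squaring mod 43: 12^{1}≡12, 12^{2}≡15, 12^{4}≡10, 12^{8}≡14, 12^{16}≡24, 12^{32}≡17. So 12^{32} ≡ 17 mod 43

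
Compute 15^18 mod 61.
By repeated squaring (mod 61): 15^{1}≡15, 15^{2}≡42, 15^{4}≡56, 15^{8}≡25, 15^{16}≡15. Then 15^{18} = 15^{16+2} ≡ 15 × 42 ≡ 20 (mod 61)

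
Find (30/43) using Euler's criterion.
(30/43) = 30^{21} mod 43 = -1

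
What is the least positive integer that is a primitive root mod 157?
g = 5. For each prime q|156: 5^{78}≡156, 5^{52}≡12, 5^{12}≡130, none ≡ 1, so ord_157(5) = 156 and 5 is a primitive root.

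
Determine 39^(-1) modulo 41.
Since 41 is prime, by Fermat 39^(-1) ≡ 39^{39} ≡ 20 (mod 41). Verify: 39 × 20 = 780 ≡ 1 (mod 41)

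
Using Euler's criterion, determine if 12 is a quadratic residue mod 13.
By Euler's criterion: 12^{6} ≡ 1 (mod 13). Since this equals 1, 12 is a QR.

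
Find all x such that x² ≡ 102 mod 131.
The square roots of 102 mod 131 are 44 and 87. Verify: 44² = 1936 ≡ 102 mod 131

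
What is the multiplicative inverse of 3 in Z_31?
Since 31 is prime, by Fermat 3^(-1) ≡ 3^{29} ≡ 21 (mod 31). Verify: 3 × 21 = 63 ≡ 1 (mod 31)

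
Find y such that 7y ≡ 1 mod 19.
Since 19 is prime, by Fermat 7^(-1) ≡ 7^{17} ≡ 11 mod 19. Verify: 7 × 11 = 77 ≡ 1 mod 19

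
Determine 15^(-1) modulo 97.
Since 97 is prime, by Fermat 15^(-1) ≡ 15^{95} ≡ 13 (mod 97). Verify: 15 × 13 = 195 ≡ 1 (mod 97)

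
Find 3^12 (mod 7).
Using Fermat: 3^{6} ≡ 1 (mod 7). 12 ≡ 0 (mod 6). So 3^{12} ≡ 3^{0} ≡ 1 (mod 7)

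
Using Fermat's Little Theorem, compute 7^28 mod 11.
By Fermat: 7^{10} ≡ 1 mod 11. 28 = 2×10 + 8. So 7^{28} ≡ 7^{8} ≡ 9 mod 11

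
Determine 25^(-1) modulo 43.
Since 43 is prime, by Fermat 25^(-1) ≡ 25^{41} ≡ 31 (mod 43). Verify: 25 × 31 = 775 ≡ 1 (mod 43)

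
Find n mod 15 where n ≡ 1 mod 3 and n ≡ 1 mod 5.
M = 3 × 5 = 15. M₁ = 5, y₁ ≡ 2 mod 3. M₂ = 3, y₂ ≡ 2 mod 5. n = 1×5×2 + 1×3×2 ≡ 1 mod 15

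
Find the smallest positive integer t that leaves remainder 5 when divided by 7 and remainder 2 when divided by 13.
M = 7 × 13 = 91. M₁ = 13, y₁ ≡ 6 (mod 7). M₂ = 7, y₂ ≡ 2 (mod 13). t = 5×13×6 + 2×7×2 ≡ 54 (mod 91)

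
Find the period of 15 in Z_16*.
Powers of 15 mod 16: 15^1≡15, 15^2≡1. Order = 2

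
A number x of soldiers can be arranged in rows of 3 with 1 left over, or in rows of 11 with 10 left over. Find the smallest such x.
M = 3 × 11 = 33. M₁ = 11, y₁ ≡ 2 (mod 3). M₂ = 3, y₂ ≡ 4 (mod 11). x = 1×11×2 + 10×3×4 ≡ 10 (mod 33)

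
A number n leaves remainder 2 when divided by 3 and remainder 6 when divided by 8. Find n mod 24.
M = 3 × 8 = 24. M₁ = 8, y₁ ≡ 2 mod 3. M₂ = 3, y₂ ≡ 3 mod 8. n = 2×8×2 + 6×3×3 ≡ 14 mod 24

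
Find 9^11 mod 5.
Using Fermat: 9^{4} ≡ 1 mod 5. 11 ≡ 3 mod 4. So 9^{11} ≡ 9^{3} ≡ 4 mod 5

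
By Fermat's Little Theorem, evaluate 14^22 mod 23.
By Fermat's Little Theorem, 14^{22} ≡ 1 mod 23 since 23 is prime and gcd(14, 23) = 1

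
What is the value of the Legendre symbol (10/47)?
(10/47) = 10^{23} mod 47 = -1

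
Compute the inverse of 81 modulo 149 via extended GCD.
Extended GCD: 81(46) + 149(-25) = 1. So 81^(-1) ≡ 46 mod 149. Verify: 81 × 46 = 3726 ≡ 1 mod 149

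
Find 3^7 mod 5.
Using Fermat: 3^{4} ≡ 1 mod 5. 7 ≡ 3 mod 4. So 3^{7} ≡ 3^{3} ≡ 2 mod 5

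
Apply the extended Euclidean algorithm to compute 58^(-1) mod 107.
Extended GCD: 58(24) + 107(-13) = 1. So 58^(-1) ≡ 24 mod 107. Verify: 58 × 24 = 1392 ≡ 1 mod 107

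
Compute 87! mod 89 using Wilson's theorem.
(88)! = (87)! × (88) ≡ -1 mod 89. So (87)! ≡ -1 × (88)^(-1) ≡ (-1)×(-1) = 1 mod 89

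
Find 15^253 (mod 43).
Using Fermat: 15^{42} ≡ 1 (mod 43). 253 ≡ 1 (mod 42). So 15^{253} ≡ 15^{1} ≡ 15 (mod 43)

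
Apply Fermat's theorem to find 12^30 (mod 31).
By Fermat's Little Theorem, 12^{30} ≡ 1 (mod 31) since 31 is prime and gcd(12, 31) = 1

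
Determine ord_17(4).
Powers of 4 mod 17: 4^1≡4, 4^2≡16, 4^3≡13, 4^4≡1. So the order of 4 is 4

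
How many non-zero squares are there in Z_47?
The squaring map on Z_47* is 2-to-1, so there are (46)/2 = 23 QRs.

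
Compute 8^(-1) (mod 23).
Since 23 is prime, by Fermat 8^(-1) ≡ 8^{21} ≡ 3 (mod 23). Verify: 8 × 3 = 24 ≡ 1 (mod 23)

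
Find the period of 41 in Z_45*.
Powers of 41 mod 45: 41^1≡41, 41^2≡16, 41^3≡26, 41^4≡31, 41^5≡11, 41^6≡1. ord_45(41) = 6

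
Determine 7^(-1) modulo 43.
Since 43 is prime, by Fermat 7^(-1) ≡ 7^{41} ≡ 37 mod 43. Verify: 7 × 37 = 259 ≡ 1 mod 43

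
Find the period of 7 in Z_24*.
Powers of 7 mod 24: 7^1≡7, 7^2≡1. ord_24(7) = 2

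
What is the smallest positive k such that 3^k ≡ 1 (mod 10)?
Powers of 3 mod 10: 3^1≡3, 3^2≡9, 3^3≡7, 3^4≡1. ord_10(3) = 4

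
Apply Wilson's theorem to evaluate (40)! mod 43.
(42)! = (40)! × (41) × (42) ≡ -1 (mod 43). So (40)! ≡ -1 × [(42)(41)]^(-1) ≡ 21 (mod 43)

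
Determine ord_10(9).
Powers of 9 mod 10: 9^1≡9, 9^2≡1. Order = 2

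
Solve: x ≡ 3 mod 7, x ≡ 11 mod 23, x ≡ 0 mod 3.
M = 7 × 23 × 3 = 483. M₁ = 69, y₁ ≡ 6 mod 7. M₂ = 21, y₂ ≡ 11 mod 23. M₃ = 161, y₃ ≡ 2 mod 3. x = 3×69×6 + 11×21×11 + 0×161×2 ≡ 402 mod 483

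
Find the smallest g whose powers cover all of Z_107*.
g = 2. Powers: [2, 4, 8, 16, 32, 64, 21, 42, ...] generates all 106 non-zero residues.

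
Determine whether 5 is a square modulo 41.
By Euler's criterion: 5^{20} ≡ 1 (mod 41). Since this equals 1, 5 is a QR.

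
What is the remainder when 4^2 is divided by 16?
4^{2} = 16 ≡ 0 (mod 16)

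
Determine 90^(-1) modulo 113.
Since 113 is prime, by Fermat 90^(-1) ≡ 90^{111} ≡ 54 (mod 113). Verify: 90 × 54 = 4860 ≡ 1 (mod 113)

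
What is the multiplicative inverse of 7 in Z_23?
Since 23 is prime, by Fermat 7^(-1) ≡ 7^{21} ≡ 10 (mod 23). Verify: 7 × 10 = 70 ≡ 1 (mod 23)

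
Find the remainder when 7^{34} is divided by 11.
By Fermat: 7^{10} ≡ 1 (mod 11). 34 = 3×10 + 4. So 7^{34} ≡ 7^{4} ≡ 3 (mod 11)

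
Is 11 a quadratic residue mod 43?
By Euler's criterion: 11^{21} ≡ 1 (mod 43). Since this equals 1, 11 is a QR.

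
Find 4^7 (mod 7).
Using Fermat: 4^{6} ≡ 1 (mod 7). 7 ≡ 1 (mod 6). So 4^{7} ≡ 4^{1} ≡ 4 (mod 7)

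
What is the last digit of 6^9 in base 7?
Using Fermat: 6^{6} ≡ 1 mod 7. 9 ≡ 3 mod 6. So 6^{9} ≡ 6^{3} ≡ 6 mod 7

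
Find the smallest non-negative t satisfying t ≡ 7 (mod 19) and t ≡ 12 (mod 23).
M = 19 × 23 = 437. M₁ = 23, y₁ ≡ 5 (mod 19). M₂ = 19, y₂ ≡ 17 (mod 23). t = 7×23×5 + 12×19×17 ≡ 311 (mod 437)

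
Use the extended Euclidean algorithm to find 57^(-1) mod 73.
Extended GCD: 57(-32) + 73(25) = 1. So 57^(-1) ≡ -32 ≡ 41 mod 73. Verify: 57 × 41 = 2337 ≡ 1 mod 73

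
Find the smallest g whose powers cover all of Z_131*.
g = 2. Powers: [2, 4, 8, 16, 32, 64, 128, 125, 119, 107, ...] generates all 130 non-zero residues.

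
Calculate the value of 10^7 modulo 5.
By repeated squaring mod 5: 10^{1}≡0, 10^{2}≡0, 10^{4}≡0. Then 10^{7} = 10^{4+2+1} ≡ 0 × 0 × 0 ≡ 0 mod 5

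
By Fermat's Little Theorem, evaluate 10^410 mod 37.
By Fermat: 10^{36} ≡ 1 mod 37. 410 ≡ 14 mod 36. So 10^{410} ≡ 10^{14} ≡ 26 mod 37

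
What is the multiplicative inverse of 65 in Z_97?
Since 97 is prime, by Fermat 65^(-1) ≡ 65^{95} ≡ 3 (mod 97). Verify: 65 × 3 = 195 ≡ 1 (mod 97)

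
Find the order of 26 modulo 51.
Powers of 26 mod 51: 26^1≡26, 26^2≡13, 26^3≡32, 26^4≡16, 26^5≡8, 26^6≡4, 26^7≡2, 26^8≡1. ord_51(26) = 8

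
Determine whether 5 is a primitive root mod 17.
ord_17(5) divides 16. For each prime q|16: 5^{8}≡16, none ≡ 1. So 5 has order 16 and is a primitive root mod 17.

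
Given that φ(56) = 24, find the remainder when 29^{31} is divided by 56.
By Euler: 29^{24} ≡ 1 mod 56 since gcd(29, 56) = 1. 31 = 1×24 + 7. So 29^{31} ≡ 29^{7} ≡ 29 mod 56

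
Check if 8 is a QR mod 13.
By Euler's criterion: 8^{6} ≡ 12 (mod 13). Since this equals -1 (≡ 12), 8 is not a QR.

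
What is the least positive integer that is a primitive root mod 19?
g = 2. For each prime q|18: 2^{9}≡18, 2^{6}≡7, none ≡ 1, so ord_19(2) = 18 and 2 is a primitive root.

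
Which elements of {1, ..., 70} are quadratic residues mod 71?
Squares in Z_71*: {1, 2, 3, 4, 5, 6, 8, 9, 10, 12, 15, 16, 18, 19, 20, 24, 25, 27, 29, 30, 32, 36, 37, 38, 40, 43, 45, 48, 49, 50, 54, 57, 58, 60, 64}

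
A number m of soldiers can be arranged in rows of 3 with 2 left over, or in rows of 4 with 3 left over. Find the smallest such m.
M = 3 × 4 = 12. M₁ = 4, y₁ ≡ 1 mod 3. M₂ = 3, y₂ ≡ 3 mod 4. m = 2×4×1 + 3×3×3 ≡ 11 mod 12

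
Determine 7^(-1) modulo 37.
Since 37 is prime, by Fermat 7^(-1) ≡ 7^{35} ≡ 16 (mod 37). Verify: 7 × 16 = 112 ≡ 1 (mod 37)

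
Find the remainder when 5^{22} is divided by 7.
By Fermat: 5^{6} ≡ 1 (mod 7). 22 = 3×6 + 4. So 5^{22} ≡ 5^{4} ≡ 2 (mod 7)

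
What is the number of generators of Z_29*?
Number of primitive roots mod 29 = φ(p-1) = φ(28) = 12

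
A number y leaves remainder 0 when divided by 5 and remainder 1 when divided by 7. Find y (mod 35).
M = 5 × 7 = 35. M₁ = 7, y₁ ≡ 3 (mod 5). M₂ = 5, y₂ ≡ 3 (mod 7). y = 0×7×3 + 1×5×3 ≡ 15 (mod 35)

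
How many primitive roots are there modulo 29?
There are φ(29-1) = φ(28) = 12 primitive roots modulo 29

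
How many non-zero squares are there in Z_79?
Exactly half the non-zero residues mod a prime are QRs: (79-1)/2 = 39.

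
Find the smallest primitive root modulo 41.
g = 6. Powers: [6, 36, 11, 25, 27, 39, 29, 10, ...] generates all 40 non-zero residues.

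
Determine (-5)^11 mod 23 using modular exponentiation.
By repeated squaring (mod 23): (-5)^{1}≡18, (-5)^{2}≡2, (-5)^{4}≡4, (-5)^{8}≡16. Then (-5)^{11} = (-5)^{8+2+1} ≡ 16 × 2 × 18 ≡ 1 (mod 23)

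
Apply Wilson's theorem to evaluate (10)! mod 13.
(12)! = (10)! × (11) × (12) ≡ -1 (mod 13). So (10)! ≡ -1 × [(12)(11)]^(-1) ≡ 6 (mod 13)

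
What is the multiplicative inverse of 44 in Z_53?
Since 53 is prime, by Fermat 44^(-1) ≡ 44^{51} ≡ 47 (mod 53). Verify: 44 × 47 = 2068 ≡ 1 (mod 53)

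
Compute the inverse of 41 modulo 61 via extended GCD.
Extended GCD: 41(3) + 61(-2) = 1. So 41^(-1) ≡ 3 mod 61. Verify: 41 × 3 = 123 ≡ 1 mod 61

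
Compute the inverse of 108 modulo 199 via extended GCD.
Extended GCD: 108(-35) + 199(19) = 1. So 108^(-1) ≡ -35 ≡ 164 (mod 199). Verify: 108 × 164 = 17712 ≡ 1 (mod 199)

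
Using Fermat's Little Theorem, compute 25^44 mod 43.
By Fermat: 25^{42} ≡ 1 mod 43. So 25^{44} = 25^{42} · 25^{2} ≡ 25^{2} ≡ 23 mod 43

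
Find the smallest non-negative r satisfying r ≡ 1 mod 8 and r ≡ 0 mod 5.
M = 8 × 5 = 40. M₁ = 5, y₁ ≡ 5 mod 8. M₂ = 8, y₂ ≡ 2 mod 5. r = 1×5×5 + 0×8×2 ≡ 25 mod 40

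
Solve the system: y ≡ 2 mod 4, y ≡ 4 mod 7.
M = 4 × 7 = 28. M₁ = 7, y₁ ≡ 3 mod 4. M₂ = 4, y₂ ≡ 2 mod 7. y = 2×7×3 + 4×4×2 ≡ 18 mod 28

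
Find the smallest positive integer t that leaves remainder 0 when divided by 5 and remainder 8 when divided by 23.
M = 5 × 23 = 115. M₁ = 23, y₁ ≡ 2 mod 5. M₂ = 5, y₂ ≡ 14 mod 23. t = 0×23×2 + 8×5×14 ≡ 100 mod 115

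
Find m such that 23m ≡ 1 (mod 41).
Since 41 is prime, by Fermat 23^(-1) ≡ 23^{39} ≡ 25 (mod 41). Verify: 23 × 25 = 575 ≡ 1 (mod 41)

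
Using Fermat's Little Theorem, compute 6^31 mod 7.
By Fermat: 6^{6} ≡ 1 (mod 7). 31 = 5×6 + 1. So 6^{31} ≡ 6^{1} ≡ 6 (mod 7)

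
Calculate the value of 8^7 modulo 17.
By repeated squaring (mod 17): 8^{1}≡8, 8^{2}≡13, 8^{4}≡16. Then 8^{7} = 8^{4+2+1} ≡ 16 × 13 × 8 ≡ 15 (mod 17)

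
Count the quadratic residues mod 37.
The squaring map on Z_37* is 2-to-1, so there are (36)/2 = 18 QRs.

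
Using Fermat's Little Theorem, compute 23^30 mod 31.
By Fermat's Little Theorem, 23^{30} ≡ 1 mod 31 since 31 is prime and gcd(23, 31) = 1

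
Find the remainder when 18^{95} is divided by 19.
By Fermat: 18^{18} ≡ 1 mod 19. 95 = 5×18 + 5. So 18^{95} ≡ 18^{5} ≡ 18 mod 19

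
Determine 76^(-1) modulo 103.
Since 103 is prime, by Fermat 76^(-1) ≡ 76^{101} ≡ 61 (mod 103). Verify: 76 × 61 = 4636 ≡ 1 (mod 103)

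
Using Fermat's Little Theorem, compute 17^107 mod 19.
By Fermat: 17^{18} ≡ 1 mod 19. 107 = 5×18 + 17. So 17^{107} ≡ 17^{17} ≡ 9 mod 19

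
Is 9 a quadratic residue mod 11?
By Euler's criterion: 9^{5} ≡ 1 (mod 11). Since this equals 1, 9 is a QR.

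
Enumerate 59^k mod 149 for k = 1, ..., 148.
59^1, 59^2, ..., 59^{148} mod 149: [59, 54, 57, 85, 98, 120, 77, 73, 135, 68, 138, 96, 2, 118, 108, 114, 21, 47, 91, 5, 146, 121, 136, 127, 43, 4, 87, 67, 79, 42, 94, 33, 10, 143, 93, 123, 105, 86, 8, 25, 134, 9, 84, 39, 66, 20, 137, 37, 97, 61, 23, 16, 50, 119, 18, 19, 78, 132, 40, 125, 74, 45, 122, 46, 32, 100, 89, 36, 38, 7, 115, 80, 101, 148, 90, 95, 92, 64, 51, 29, 72, 76, 14, 81, 11, 53, 147, 31, 41, 35, 128, 102, 58, 144, 3, 28, 13, 22, 106, 145, 62, 82, 70, 107, 55, 116, 139, 6, 56, 26, 44, 63, 141, 124, 15, 140, 65, 110, 83, 129, 12, 112, 52, 88, 126, 133, 99, 30, 131, 130, 71, 17, 109, 24, 75, 104, 27, 103, 117, 49, 60, 113, 111, 142, 34, 69, 48, 1]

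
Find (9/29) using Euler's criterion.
(9/29) = 9^{14} mod 29 = 1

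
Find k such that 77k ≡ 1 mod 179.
Since 179 is prime, by Fermat 77^(-1) ≡ 77^{177} ≡ 93 mod 179. Verify: 77 × 93 = 7161 ≡ 1 mod 179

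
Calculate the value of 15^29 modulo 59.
By repeated squaring (mod 59): 15^{1}≡15, 15^{2}≡48, 15^{4}≡3, 15^{8}≡9, 15^{16}≡22. Then 15^{29} = 15^{16+8+4+1} ≡ 22 × 9 × 3 × 15 ≡ 1 (mod 59)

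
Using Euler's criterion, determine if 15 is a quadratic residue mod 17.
By Euler's criterion: 15^{8} ≡ 1 mod 17. Since this equals 1, 15 is a QR.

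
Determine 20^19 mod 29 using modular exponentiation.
By repeated squaring mod 29: 20^{1}≡20, 20^{2}≡23, 20^{4}≡7, 20^{8}≡20, 20^{16}≡23. Then 20^{19} = 20^{16+2+1} ≡ 23 × 23 × 20 ≡ 24 mod 29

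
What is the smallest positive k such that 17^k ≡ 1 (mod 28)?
Powers of 17 mod 28: 17^1≡17, 17^2≡9, 17^3≡13, 17^4≡25, 17^5≡5, 17^6≡1. ord_28(17) = 6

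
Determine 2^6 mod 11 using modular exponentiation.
By repeated squaring (mod 11): 2^{1}≡2, 2^{2}≡4, 2^{4}≡5. Then 2^{6} = 2^{4+2} ≡ 5 × 4 ≡ 9 (mod 11)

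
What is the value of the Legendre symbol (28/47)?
(28/47) = 28^{23} mod 47 = 1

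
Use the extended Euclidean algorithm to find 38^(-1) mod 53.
Extended GCD: 38(7) + 53(-5) = 1. So 38^(-1) ≡ 7 mod 53. Verify: 38 × 7 = 266 ≡ 1 mod 53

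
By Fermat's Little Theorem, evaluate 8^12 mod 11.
By Fermat: 8^{10} ≡ 1 (mod 11). So 8^{12} = 8^{10} · 8^{2} ≡ 8^{2} ≡ 9 (mod 11)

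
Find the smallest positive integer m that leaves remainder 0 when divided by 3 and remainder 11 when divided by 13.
M = 3 × 13 = 39. M₁ = 13, y₁ ≡ 1 mod 3. M₂ = 3, y₂ ≡ 9 mod 13. m = 0×13×1 + 11×3×9 ≡ 24 mod 39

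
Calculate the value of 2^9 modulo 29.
By repeated squaring (mod 29): 2^{1}≡2, 2^{2}≡4, 2^{4}≡16, 2^{8}≡24. Then 2^{9} = 2^{8+1} ≡ 24 × 2 ≡ 19 (mod 29)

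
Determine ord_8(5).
Powers of 5 mod 8: 5^1≡5, 5^2≡1. So the order of 5 is 2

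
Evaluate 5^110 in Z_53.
Using Fermat: 5^{52} ≡ 1 (mod 53). 110 ≡ 6 (mod 52). So 5^{110} ≡ 5^{6} ≡ 43 (mod 53)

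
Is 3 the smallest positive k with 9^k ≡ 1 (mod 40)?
Powers of 9 mod 40: 9^1≡9, 9^2≡1. Already 9^2≡1, so the order is 2 < 3. No, the actual order is 2.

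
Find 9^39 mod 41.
By repeated squaring mod 41: 9^{1}≡9, 9^{2}≡40, 9^{4}≡1, 9^{8}≡1, 9^{16}≡1, 9^{32}≡1. Then 9^{39} = 9^{32+4+2+1} ≡ 1 × 1 × 40 × 9 ≡ 32 mod 41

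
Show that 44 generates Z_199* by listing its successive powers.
44^1, 44^2, ..., 44^{198} mod 199: [44, 145, 12, 130, 148, 144, 167, 184, 136, 14, 19, 40, 168, 29, 82, 26, 149, 188, 113, 196, 67, 162, 163, 8, 153, 165, 96, 45, 189, 157, 142, 79, 93, 112, 152, 121, 150, 33, 59, 9, 197, 111, 108, 175, 138, 102, 110, 64, 30, 126, 171, 161, 119, 62, 141, 35, 147, 100, 22, 172, 6, 65, 74, 72, 183, 92, 68, 7, 109, 20, 84, 114, 41, 13, 174, 94, 156, 98, 133, 81, 181, 4, 176, 182, 48, 122, 194, 178, 71, 139, 146, 56, 76, 160, 75, 116, 129, 104, 198, 155, 54, 187, 69, 51, 55, 32, 15, 63, 185, 180, 159, 31, 170, 117, 173, 50, 11, 86, 3, 132, 37, 36, 191, 46, 34, 103, 154, 10, 42, 57, 120, 106, 87, 47, 78, 49, 166, 140, 190, 2, 88, 91, 24, 61, 97, 89, 135, 169, 73, 28, 38, 80, 137, 58, 164, 52, 99, 177, 27, 193, 134, 125, 127, 16, 107, 131, 192, 90, 179, 115, 85, 158, 186, 25, 105, 43, 101, 66, 118, 18, 195, 23, 17, 151, 77, 5, 21, 128, 60, 53, 143, 123, 39, 124, 83, 70, 95, 1]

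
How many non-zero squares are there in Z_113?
The squaring map on Z_113* is 2-to-1, so there are (112)/2 = 56 QRs.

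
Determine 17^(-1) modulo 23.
Since 23 is prime, by Fermat 17^(-1) ≡ 17^{21} ≡ 19 mod 23. Verify: 17 × 19 = 323 ≡ 1 mod 23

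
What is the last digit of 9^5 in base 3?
By repeated squaring (mod 3): 9^{1}≡0, 9^{2}≡0, 9^{4}≡0. Then 9^{5} = 9^{4+1} ≡ 0 × 0 ≡ 0 (mod 3)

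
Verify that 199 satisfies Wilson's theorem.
(198)! mod 199 = 198. Since this equals -1 mod 199, Wilson confirms 199 is prime.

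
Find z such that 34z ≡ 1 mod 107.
Since 107 is prime, by Fermat 34^(-1) ≡ 34^{105} ≡ 85 mod 107. Verify: 34 × 85 = 2890 ≡ 1 mod 107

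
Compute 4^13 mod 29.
By repeated squaring mod 29: 4^{1}≡4, 4^{2}≡16, 4^{4}≡24, 4^{8}≡25. Then 4^{13} = 4^{8+4+1} ≡ 25 × 24 × 4 ≡ 22 mod 29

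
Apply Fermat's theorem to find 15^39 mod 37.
By Fermat: 15^{36} ≡ 1 mod 37. So 15^{39} = 15^{36} · 15^{3} ≡ 15^{3} ≡ 8 mod 37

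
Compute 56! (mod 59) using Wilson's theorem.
(58)! = (56)! × (57) × (58) ≡ -1 (mod 59). So (56)! ≡ -1 × [(58)(57)]^(-1) ≡ 29 (mod 59)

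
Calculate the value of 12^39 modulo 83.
By repeated squaring mod 83: 12^{1}≡12, 12^{2}≡61, 12^{4}≡69, 12^{8}≡30, 12^{16}≡70, 12^{32}≡3. Then 12^{39} = 12^{32+4+2+1} ≡ 3 × 69 × 61 × 12 ≡ 49 mod 83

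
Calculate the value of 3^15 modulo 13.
Using Fermat: 3^{12} ≡ 1 mod 13. 15 ≡ 3 mod 12. So 3^{15} ≡ 3^{3} ≡ 1 mod 13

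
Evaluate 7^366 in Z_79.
Using Fermat: 7^{78} ≡ 1 mod 79. 366 ≡ 54 mod 78. So 7^{366} ≡ 7^{54} ≡ 21 mod 79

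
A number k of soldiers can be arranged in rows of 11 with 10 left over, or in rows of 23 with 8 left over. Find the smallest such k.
M = 11 × 23 = 253. M₁ = 23, y₁ ≡ 1 mod 11. M₂ = 11, y₂ ≡ 21 mod 23. k = 10×23×1 + 8×11×21 ≡ 54 mod 253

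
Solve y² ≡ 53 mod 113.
The square roots of 53 mod 113 are 36 and 77. Verify: 36² = 1296 ≡ 53 mod 113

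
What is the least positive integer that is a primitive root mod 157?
g = 5. For each prime q|156: 5^{78}≡156, 5^{52}≡12, 5^{12}≡130, none ≡ 1, so ord_157(5) = 156 and 5 is a primitive root.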